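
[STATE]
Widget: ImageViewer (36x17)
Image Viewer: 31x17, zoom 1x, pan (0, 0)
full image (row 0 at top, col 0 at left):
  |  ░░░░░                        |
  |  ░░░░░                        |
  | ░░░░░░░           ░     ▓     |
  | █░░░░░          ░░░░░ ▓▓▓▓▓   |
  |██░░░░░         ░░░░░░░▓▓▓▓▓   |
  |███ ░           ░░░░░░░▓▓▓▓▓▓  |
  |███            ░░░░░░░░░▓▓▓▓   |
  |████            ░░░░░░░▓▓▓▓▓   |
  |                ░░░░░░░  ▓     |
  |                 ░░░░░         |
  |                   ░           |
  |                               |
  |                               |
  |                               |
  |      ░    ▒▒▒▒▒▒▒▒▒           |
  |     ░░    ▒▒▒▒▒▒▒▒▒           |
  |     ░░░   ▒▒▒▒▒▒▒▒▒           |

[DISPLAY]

  ░░░░░                             
  ░░░░░                             
 ░░░░░░░           ░     ▓          
 █░░░░░          ░░░░░ ▓▓▓▓▓        
██░░░░░         ░░░░░░░▓▓▓▓▓        
███ ░           ░░░░░░░▓▓▓▓▓▓       
███            ░░░░░░░░░▓▓▓▓        
████            ░░░░░░░▓▓▓▓▓        
                ░░░░░░░  ▓          
                 ░░░░░              
                   ░                
                                    
                                    
                                    
      ░    ▒▒▒▒▒▒▒▒▒                
     ░░    ▒▒▒▒▒▒▒▒▒                
     ░░░   ▒▒▒▒▒▒▒▒▒                


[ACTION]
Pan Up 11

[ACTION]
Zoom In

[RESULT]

    ░░░░░░░░░░                      
    ░░░░░░░░░░                      
    ░░░░░░░░░░                      
    ░░░░░░░░░░                      
  ░░░░░░░░░░░░░░                    
  ░░░░░░░░░░░░░░                    
  ██░░░░░░░░░░                    ░░
  ██░░░░░░░░░░                    ░░
████░░░░░░░░░░                  ░░░░
████░░░░░░░░░░                  ░░░░
██████  ░░                      ░░░░
██████  ░░                      ░░░░
██████                        ░░░░░░
██████                        ░░░░░░
████████                        ░░░░
████████                        ░░░░
                                ░░░░


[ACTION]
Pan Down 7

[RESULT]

  ██░░░░░░░░░░                    ░░
████░░░░░░░░░░                  ░░░░
████░░░░░░░░░░                  ░░░░
██████  ░░                      ░░░░
██████  ░░                      ░░░░
██████                        ░░░░░░
██████                        ░░░░░░
████████                        ░░░░
████████                        ░░░░
                                ░░░░
                                ░░░░
                                  ░░
                                  ░░
                                    
                                    
                                    
                                    


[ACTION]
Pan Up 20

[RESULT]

    ░░░░░░░░░░                      
    ░░░░░░░░░░                      
    ░░░░░░░░░░                      
    ░░░░░░░░░░                      
  ░░░░░░░░░░░░░░                    
  ░░░░░░░░░░░░░░                    
  ██░░░░░░░░░░                    ░░
  ██░░░░░░░░░░                    ░░
████░░░░░░░░░░                  ░░░░
████░░░░░░░░░░                  ░░░░
██████  ░░                      ░░░░
██████  ░░                      ░░░░
██████                        ░░░░░░
██████                        ░░░░░░
████████                        ░░░░
████████                        ░░░░
                                ░░░░


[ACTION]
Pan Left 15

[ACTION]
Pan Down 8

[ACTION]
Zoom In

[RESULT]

   ░░░░░░░░░░░░░░░░░░░░░            
   ███░░░░░░░░░░░░░░░               
   ███░░░░░░░░░░░░░░░               
   ███░░░░░░░░░░░░░░░               
██████░░░░░░░░░░░░░░░               
██████░░░░░░░░░░░░░░░               
██████░░░░░░░░░░░░░░░               
█████████   ░░░                     
█████████   ░░░                     
█████████   ░░░                     
█████████                           
█████████                           
█████████                           
████████████                        
████████████                        
████████████                        
                                    


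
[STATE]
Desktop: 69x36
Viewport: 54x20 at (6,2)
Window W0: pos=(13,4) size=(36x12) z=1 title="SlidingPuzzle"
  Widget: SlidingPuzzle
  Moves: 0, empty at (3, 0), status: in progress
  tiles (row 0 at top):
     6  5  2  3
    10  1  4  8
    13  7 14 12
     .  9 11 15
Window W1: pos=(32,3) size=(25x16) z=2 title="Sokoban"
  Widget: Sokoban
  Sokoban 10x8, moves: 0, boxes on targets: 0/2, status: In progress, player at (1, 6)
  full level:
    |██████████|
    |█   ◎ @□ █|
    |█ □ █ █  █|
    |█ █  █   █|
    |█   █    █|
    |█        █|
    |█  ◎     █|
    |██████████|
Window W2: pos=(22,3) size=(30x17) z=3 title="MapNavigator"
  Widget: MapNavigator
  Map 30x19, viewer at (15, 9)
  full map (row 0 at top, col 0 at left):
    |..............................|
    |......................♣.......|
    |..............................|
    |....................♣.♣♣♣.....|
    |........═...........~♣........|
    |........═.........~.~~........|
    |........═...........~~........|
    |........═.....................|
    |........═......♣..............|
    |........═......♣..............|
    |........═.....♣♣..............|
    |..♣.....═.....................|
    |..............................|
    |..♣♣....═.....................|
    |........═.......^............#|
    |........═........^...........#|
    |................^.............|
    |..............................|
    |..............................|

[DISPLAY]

                                                      
                ┏━━━━━━━━━━━━━━━━━━━━━━━━━━━━┓━━━━┓   
       ┏━━━━━━━━┃ MapNavigator               ┃    ┃   
       ┃ Sliding┠────────────────────────────┨────┨   
       ┠────────┃...................♣.♣♣♣....┃    ┃   
       ┃┌────┬──┃.......═...........~♣.......┃    ┃   
       ┃│  6 │  ┃.......═.........~.~~.......┃    ┃   
       ┃├────┼──┃.......═...........~~.......┃    ┃   
       ┃│ 10 │  ┃.......═....................┃    ┃   
       ┃├────┼──┃.......═......♣.............┃    ┃   
       ┃│ 13 │  ┃.......═......@.............┃    ┃   
       ┃├────┼──┃.......═.....♣♣.............┃    ┃   
       ┃│    │  ┃.♣.....═....................┃    ┃   
       ┗━━━━━━━━┃............................┃    ┃   
                ┃.♣♣....═....................┃    ┃   
                ┃.......═.......^............┃    ┃   
                ┃.......═........^...........┃━━━━┛   
                ┗━━━━━━━━━━━━━━━━━━━━━━━━━━━━┛        
                                                      
                                                      


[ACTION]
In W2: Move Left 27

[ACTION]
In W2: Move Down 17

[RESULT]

                                                      
                ┏━━━━━━━━━━━━━━━━━━━━━━━━━━━━┓━━━━┓   
       ┏━━━━━━━━┃ MapNavigator               ┃    ┃   
       ┃ Sliding┠────────────────────────────┨────┨   
       ┠────────┃              ..............┃    ┃   
       ┃┌────┬──┃              ..♣♣....═.....┃    ┃   
       ┃│  6 │  ┃              ........═.....┃    ┃   
       ┃├────┼──┃              ........═.....┃    ┃   
       ┃│ 10 │  ┃              ..............┃    ┃   
       ┃├────┼──┃              ..............┃    ┃   
       ┃│ 13 │  ┃              @.............┃    ┃   
       ┃├────┼──┃                            ┃    ┃   
       ┃│    │  ┃                            ┃    ┃   
       ┗━━━━━━━━┃                            ┃    ┃   
                ┃                            ┃    ┃   
                ┃                            ┃    ┃   
                ┃                            ┃━━━━┛   
                ┗━━━━━━━━━━━━━━━━━━━━━━━━━━━━┛        
                                                      
                                                      


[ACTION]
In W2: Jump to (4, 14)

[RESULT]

                                                      
                ┏━━━━━━━━━━━━━━━━━━━━━━━━━━━━┓━━━━┓   
       ┏━━━━━━━━┃ MapNavigator               ┃    ┃   
       ┃ Sliding┠────────────────────────────┨────┨   
       ┠────────┃          ........═......♣..┃    ┃   
       ┃┌────┬──┃          ........═......♣..┃    ┃   
       ┃│  6 │  ┃          ........═.....♣♣..┃    ┃   
       ┃├────┼──┃          ..♣.....═.........┃    ┃   
       ┃│ 10 │  ┃          ..................┃    ┃   
       ┃├────┼──┃          ..♣♣....═.........┃    ┃   
       ┃│ 13 │  ┃          ....@...═.......^.┃    ┃   
       ┃├────┼──┃          ........═........^┃    ┃   
       ┃│    │  ┃          ................^.┃    ┃   
       ┗━━━━━━━━┃          ..................┃    ┃   
                ┃          ..................┃    ┃   
                ┃                            ┃    ┃   
                ┃                            ┃━━━━┛   
                ┗━━━━━━━━━━━━━━━━━━━━━━━━━━━━┛        
                                                      
                                                      


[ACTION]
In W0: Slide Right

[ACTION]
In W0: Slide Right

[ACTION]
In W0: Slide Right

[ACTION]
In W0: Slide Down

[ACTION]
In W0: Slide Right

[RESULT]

                                                      
                ┏━━━━━━━━━━━━━━━━━━━━━━━━━━━━┓━━━━┓   
       ┏━━━━━━━━┃ MapNavigator               ┃    ┃   
       ┃ Sliding┠────────────────────────────┨────┨   
       ┠────────┃          ........═......♣..┃    ┃   
       ┃┌────┬──┃          ........═......♣..┃    ┃   
       ┃│  6 │  ┃          ........═.....♣♣..┃    ┃   
       ┃├────┼──┃          ..♣.....═.........┃    ┃   
       ┃│ 10 │  ┃          ..................┃    ┃   
       ┃├────┼──┃          ..♣♣....═.........┃    ┃   
       ┃│    │  ┃          ....@...═.......^.┃    ┃   
       ┃├────┼──┃          ........═........^┃    ┃   
       ┃│ 13 │  ┃          ................^.┃    ┃   
       ┗━━━━━━━━┃          ..................┃    ┃   
                ┃          ..................┃    ┃   
                ┃                            ┃    ┃   
                ┃                            ┃━━━━┛   
                ┗━━━━━━━━━━━━━━━━━━━━━━━━━━━━┛        
                                                      
                                                      


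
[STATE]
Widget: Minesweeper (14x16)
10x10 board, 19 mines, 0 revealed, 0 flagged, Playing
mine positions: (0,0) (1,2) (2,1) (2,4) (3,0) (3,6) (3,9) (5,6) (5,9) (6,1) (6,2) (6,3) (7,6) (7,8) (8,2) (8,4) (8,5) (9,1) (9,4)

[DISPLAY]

■■■■■■■■■■    
■■■■■■■■■■    
■■■■■■■■■■    
■■■■■■■■■■    
■■■■■■■■■■    
■■■■■■■■■■    
■■■■■■■■■■    
■■■■■■■■■■    
■■■■■■■■■■    
■■■■■■■■■■    
              
              
              
              
              
              


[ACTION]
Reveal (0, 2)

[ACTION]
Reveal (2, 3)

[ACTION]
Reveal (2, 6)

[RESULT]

■■1■■■■■■■    
■■■■■■■■■■    
■■■2■■1■■■    
■■■■■■■■■■    
■■■■■■■■■■    
■■■■■■■■■■    
■■■■■■■■■■    
■■■■■■■■■■    
■■■■■■■■■■    
■■■■■■■■■■    
              
              
              
              
              
              


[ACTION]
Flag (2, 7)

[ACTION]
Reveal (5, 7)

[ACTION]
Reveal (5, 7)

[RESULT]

■■1■■■■■■■    
■■■■■■■■■■    
■■■2■■1⚑■■    
■■■■■■■■■■    
■■■■■■■■■■    
■■■■■■■1■■    
■■■■■■■■■■    
■■■■■■■■■■    
■■■■■■■■■■    
■■■■■■■■■■    
              
              
              
              
              
              


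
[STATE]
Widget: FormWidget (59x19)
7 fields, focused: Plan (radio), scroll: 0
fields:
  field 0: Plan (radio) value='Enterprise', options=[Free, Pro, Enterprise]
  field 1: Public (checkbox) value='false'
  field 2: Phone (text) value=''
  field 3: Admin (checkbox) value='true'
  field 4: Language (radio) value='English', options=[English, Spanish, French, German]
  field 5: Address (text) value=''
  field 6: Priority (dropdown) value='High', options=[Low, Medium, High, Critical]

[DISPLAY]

> Plan:       ( ) Free  ( ) Pro  (●) Enterprise            
  Public:     [ ]                                          
  Phone:      [                                           ]
  Admin:      [x]                                          
  Language:   (●) English  ( ) Spanish  ( ) French  ( ) Ger
  Address:    [                                           ]
  Priority:   [High                                      ▼]
                                                           
                                                           
                                                           
                                                           
                                                           
                                                           
                                                           
                                                           
                                                           
                                                           
                                                           
                                                           


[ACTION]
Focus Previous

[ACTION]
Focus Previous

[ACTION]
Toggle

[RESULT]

  Plan:       ( ) Free  ( ) Pro  (●) Enterprise            
  Public:     [ ]                                          
  Phone:      [                                           ]
  Admin:      [x]                                          
  Language:   (●) English  ( ) Spanish  ( ) French  ( ) Ger
> Address:    [                                           ]
  Priority:   [High                                      ▼]
                                                           
                                                           
                                                           
                                                           
                                                           
                                                           
                                                           
                                                           
                                                           
                                                           
                                                           
                                                           


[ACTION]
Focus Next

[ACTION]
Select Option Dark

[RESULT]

  Plan:       ( ) Free  ( ) Pro  (●) Enterprise            
  Public:     [ ]                                          
  Phone:      [                                           ]
  Admin:      [x]                                          
  Language:   (●) English  ( ) Spanish  ( ) French  ( ) Ger
  Address:    [                                           ]
> Priority:   [High                                      ▼]
                                                           
                                                           
                                                           
                                                           
                                                           
                                                           
                                                           
                                                           
                                                           
                                                           
                                                           
                                                           


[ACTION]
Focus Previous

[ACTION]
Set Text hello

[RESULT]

  Plan:       ( ) Free  ( ) Pro  (●) Enterprise            
  Public:     [ ]                                          
  Phone:      [                                           ]
  Admin:      [x]                                          
  Language:   (●) English  ( ) Spanish  ( ) French  ( ) Ger
> Address:    [hello                                      ]
  Priority:   [High                                      ▼]
                                                           
                                                           
                                                           
                                                           
                                                           
                                                           
                                                           
                                                           
                                                           
                                                           
                                                           
                                                           


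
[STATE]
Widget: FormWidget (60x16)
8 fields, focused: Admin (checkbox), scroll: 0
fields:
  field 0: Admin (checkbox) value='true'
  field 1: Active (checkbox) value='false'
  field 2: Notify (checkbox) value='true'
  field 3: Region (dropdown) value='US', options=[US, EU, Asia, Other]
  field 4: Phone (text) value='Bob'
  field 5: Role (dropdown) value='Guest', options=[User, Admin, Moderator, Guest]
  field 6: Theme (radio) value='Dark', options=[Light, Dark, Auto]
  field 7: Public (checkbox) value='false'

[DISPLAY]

> Admin:      [x]                                           
  Active:     [ ]                                           
  Notify:     [x]                                           
  Region:     [US                                         ▼]
  Phone:      [Bob                                         ]
  Role:       [Guest                                      ▼]
  Theme:      ( ) Light  (●) Dark  ( ) Auto                 
  Public:     [ ]                                           
                                                            
                                                            
                                                            
                                                            
                                                            
                                                            
                                                            
                                                            


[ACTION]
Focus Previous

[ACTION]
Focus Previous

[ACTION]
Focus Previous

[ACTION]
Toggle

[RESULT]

  Admin:      [x]                                           
  Active:     [ ]                                           
  Notify:     [x]                                           
  Region:     [US                                         ▼]
  Phone:      [Bob                                         ]
> Role:       [Guest                                      ▼]
  Theme:      ( ) Light  (●) Dark  ( ) Auto                 
  Public:     [ ]                                           
                                                            
                                                            
                                                            
                                                            
                                                            
                                                            
                                                            
                                                            


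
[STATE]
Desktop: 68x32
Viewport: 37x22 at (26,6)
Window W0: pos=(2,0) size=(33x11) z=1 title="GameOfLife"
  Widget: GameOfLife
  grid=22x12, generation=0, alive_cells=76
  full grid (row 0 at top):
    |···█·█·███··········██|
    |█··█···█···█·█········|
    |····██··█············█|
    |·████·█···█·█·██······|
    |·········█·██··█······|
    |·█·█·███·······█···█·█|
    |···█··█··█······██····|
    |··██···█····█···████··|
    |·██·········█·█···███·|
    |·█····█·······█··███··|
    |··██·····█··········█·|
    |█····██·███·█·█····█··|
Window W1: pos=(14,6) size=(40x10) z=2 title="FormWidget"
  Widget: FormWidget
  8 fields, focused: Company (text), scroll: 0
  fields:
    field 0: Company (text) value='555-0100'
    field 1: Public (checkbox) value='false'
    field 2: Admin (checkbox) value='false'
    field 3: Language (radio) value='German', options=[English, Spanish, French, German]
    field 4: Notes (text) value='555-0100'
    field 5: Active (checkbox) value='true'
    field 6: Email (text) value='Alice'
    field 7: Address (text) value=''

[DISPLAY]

━━━━━━━━━━━━━━━━━━━━━━━━━━━┓         
                           ┃         
───────────────────────────┨         
   [555-0100              ]┃         
   [ ]                     ┃         
   [ ]                     ┃         
   ( ) English  ( ) Spanish┃         
   [555-0100              ]┃         
   [x]                     ┃         
━━━━━━━━━━━━━━━━━━━━━━━━━━━┛         
                                     
                                     
                                     
                                     
                                     
                                     
                                     
                                     
                                     
                                     
                                     
                                     


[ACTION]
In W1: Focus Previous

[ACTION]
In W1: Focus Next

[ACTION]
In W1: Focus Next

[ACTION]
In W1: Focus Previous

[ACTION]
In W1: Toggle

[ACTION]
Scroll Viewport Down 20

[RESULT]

   [ ]                     ┃         
   [ ]                     ┃         
   ( ) English  ( ) Spanish┃         
   [555-0100              ]┃         
   [x]                     ┃         
━━━━━━━━━━━━━━━━━━━━━━━━━━━┛         
                                     
                                     
                                     
                                     
                                     
                                     
                                     
                                     
                                     
                                     
                                     
                                     
                                     
                                     
                                     
                                     


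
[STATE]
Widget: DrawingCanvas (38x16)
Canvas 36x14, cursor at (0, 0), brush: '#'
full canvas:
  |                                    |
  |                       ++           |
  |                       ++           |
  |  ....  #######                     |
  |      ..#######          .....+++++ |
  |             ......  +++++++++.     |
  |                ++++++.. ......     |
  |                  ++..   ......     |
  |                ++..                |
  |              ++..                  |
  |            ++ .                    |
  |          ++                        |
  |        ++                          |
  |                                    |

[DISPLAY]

+                                     
                       ++             
                       ++             
  ....  #######                       
      ..#######          .....+++++   
             ......  +++++++++.       
                ++++++.. ......       
                  ++..   ......       
                ++..                  
              ++..                    
            ++ .                      
          ++                          
        ++                            
                                      
                                      
                                      


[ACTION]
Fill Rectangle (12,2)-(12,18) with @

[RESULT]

+                                     
                       ++             
                       ++             
  ....  #######                       
      ..#######          .....+++++   
             ......  +++++++++.       
                ++++++.. ......       
                  ++..   ......       
                ++..                  
              ++..                    
            ++ .                      
          ++                          
  @@@@@@@@@@@@@@@@@                   
                                      
                                      
                                      


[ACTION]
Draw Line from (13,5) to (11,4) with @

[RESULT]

+                                     
                       ++             
                       ++             
  ....  #######                       
      ..#######          .....+++++   
             ......  +++++++++.       
                ++++++.. ......       
                  ++..   ......       
                ++..                  
              ++..                    
            ++ .                      
    @     ++                          
  @@@@@@@@@@@@@@@@@                   
     @                                
                                      
                                      


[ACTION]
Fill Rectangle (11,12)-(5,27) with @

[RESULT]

+                                     
                       ++             
                       ++             
  ....  #######                       
      ..#######          .....+++++   
            @@@@@@@@@@@@@@@@++.       
            @@@@@@@@@@@@@@@@...       
            @@@@@@@@@@@@@@@@...       
            @@@@@@@@@@@@@@@@          
            @@@@@@@@@@@@@@@@          
            @@@@@@@@@@@@@@@@          
    @     ++@@@@@@@@@@@@@@@@          
  @@@@@@@@@@@@@@@@@                   
     @                                
                                      
                                      


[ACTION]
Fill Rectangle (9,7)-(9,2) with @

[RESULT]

+                                     
                       ++             
                       ++             
  ....  #######                       
      ..#######          .....+++++   
            @@@@@@@@@@@@@@@@++.       
            @@@@@@@@@@@@@@@@...       
            @@@@@@@@@@@@@@@@...       
            @@@@@@@@@@@@@@@@          
  @@@@@@    @@@@@@@@@@@@@@@@          
            @@@@@@@@@@@@@@@@          
    @     ++@@@@@@@@@@@@@@@@          
  @@@@@@@@@@@@@@@@@                   
     @                                
                                      
                                      


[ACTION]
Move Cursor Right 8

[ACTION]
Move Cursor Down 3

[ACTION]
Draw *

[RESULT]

                                      
                       ++             
                       ++             
  ....  *######                       
      ..#######          .....+++++   
            @@@@@@@@@@@@@@@@++.       
            @@@@@@@@@@@@@@@@...       
            @@@@@@@@@@@@@@@@...       
            @@@@@@@@@@@@@@@@          
  @@@@@@    @@@@@@@@@@@@@@@@          
            @@@@@@@@@@@@@@@@          
    @     ++@@@@@@@@@@@@@@@@          
  @@@@@@@@@@@@@@@@@                   
     @                                
                                      
                                      


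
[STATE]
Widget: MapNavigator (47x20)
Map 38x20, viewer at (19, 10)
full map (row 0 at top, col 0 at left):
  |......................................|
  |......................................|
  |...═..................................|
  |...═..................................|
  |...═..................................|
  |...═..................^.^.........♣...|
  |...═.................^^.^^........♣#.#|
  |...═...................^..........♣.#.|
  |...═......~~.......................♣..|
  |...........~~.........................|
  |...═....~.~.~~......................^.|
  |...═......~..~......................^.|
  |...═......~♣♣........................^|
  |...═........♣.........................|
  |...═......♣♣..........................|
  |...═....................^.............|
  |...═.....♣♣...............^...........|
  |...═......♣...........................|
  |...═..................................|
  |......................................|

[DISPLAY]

    ......................................     
    ......................................     
    ...═..................................     
    ...═..................................     
    ...═..................................     
    ...═..................^.^.........♣...     
    ...═.................^^.^^........♣#.#     
    ...═...................^..........♣.#.     
    ...═......~~.......................♣..     
    ...........~~.........................     
    ...═....~.~.~~.....@................^.     
    ...═......~..~......................^.     
    ...═......~♣♣........................^     
    ...═........♣.........................     
    ...═......♣♣..........................     
    ...═....................^.............     
    ...═.....♣♣...............^...........     
    ...═......♣...........................     
    ...═..................................     
    ......................................     


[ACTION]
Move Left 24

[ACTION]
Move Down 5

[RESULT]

                       ...═..................^.
                       ...═.................^^.
                       ...═...................^
                       ...═......~~............
                       ...........~~...........
                       ...═....~.~.~~..........
                       ...═......~..~..........
                       ...═......~♣♣...........
                       ...═........♣...........
                       ...═......♣♣............
                       @..═....................
                       ...═.....♣♣.............
                       ...═......♣.............
                       ...═....................
                       ........................
                                               
                                               
                                               
                                               
                                               


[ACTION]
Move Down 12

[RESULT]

                       ...........~~...........
                       ...═....~.~.~~..........
                       ...═......~..~..........
                       ...═......~♣♣...........
                       ...═........♣...........
                       ...═......♣♣............
                       ...═....................
                       ...═.....♣♣.............
                       ...═......♣.............
                       ...═....................
                       @.......................
                                               
                                               
                                               
                                               
                                               
                                               
                                               
                                               
                                               


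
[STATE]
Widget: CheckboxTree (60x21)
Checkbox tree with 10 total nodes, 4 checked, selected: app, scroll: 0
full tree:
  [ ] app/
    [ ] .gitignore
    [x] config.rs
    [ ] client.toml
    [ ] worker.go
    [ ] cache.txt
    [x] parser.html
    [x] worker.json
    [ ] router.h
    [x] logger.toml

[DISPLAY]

>[-] app/                                                   
   [ ] .gitignore                                           
   [x] config.rs                                            
   [ ] client.toml                                          
   [ ] worker.go                                            
   [ ] cache.txt                                            
   [x] parser.html                                          
   [x] worker.json                                          
   [ ] router.h                                             
   [x] logger.toml                                          
                                                            
                                                            
                                                            
                                                            
                                                            
                                                            
                                                            
                                                            
                                                            
                                                            
                                                            


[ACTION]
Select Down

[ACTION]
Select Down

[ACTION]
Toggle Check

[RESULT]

 [-] app/                                                   
   [ ] .gitignore                                           
>  [ ] config.rs                                            
   [ ] client.toml                                          
   [ ] worker.go                                            
   [ ] cache.txt                                            
   [x] parser.html                                          
   [x] worker.json                                          
   [ ] router.h                                             
   [x] logger.toml                                          
                                                            
                                                            
                                                            
                                                            
                                                            
                                                            
                                                            
                                                            
                                                            
                                                            
                                                            


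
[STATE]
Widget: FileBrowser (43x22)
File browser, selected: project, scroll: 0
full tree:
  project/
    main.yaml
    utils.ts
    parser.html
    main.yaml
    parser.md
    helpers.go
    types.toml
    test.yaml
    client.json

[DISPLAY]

> [-] project/                             
    main.yaml                              
    utils.ts                               
    parser.html                            
    main.yaml                              
    parser.md                              
    helpers.go                             
    types.toml                             
    test.yaml                              
    client.json                            
                                           
                                           
                                           
                                           
                                           
                                           
                                           
                                           
                                           
                                           
                                           
                                           


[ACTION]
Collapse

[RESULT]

> [+] project/                             
                                           
                                           
                                           
                                           
                                           
                                           
                                           
                                           
                                           
                                           
                                           
                                           
                                           
                                           
                                           
                                           
                                           
                                           
                                           
                                           
                                           


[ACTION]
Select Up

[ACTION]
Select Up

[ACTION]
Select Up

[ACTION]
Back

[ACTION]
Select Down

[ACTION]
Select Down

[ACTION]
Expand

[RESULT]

> [-] project/                             
    main.yaml                              
    utils.ts                               
    parser.html                            
    main.yaml                              
    parser.md                              
    helpers.go                             
    types.toml                             
    test.yaml                              
    client.json                            
                                           
                                           
                                           
                                           
                                           
                                           
                                           
                                           
                                           
                                           
                                           
                                           
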